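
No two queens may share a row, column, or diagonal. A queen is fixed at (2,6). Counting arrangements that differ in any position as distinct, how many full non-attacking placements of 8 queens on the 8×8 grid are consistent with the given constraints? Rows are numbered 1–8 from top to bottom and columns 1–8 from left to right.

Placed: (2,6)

14

Branch on row 1: col 1 → 1; col 2 → 2; col 3 → 8; col 4 → 3; col 8 → 0.
Sum: 1 + 2 + 8 + 3 + 0 = 14.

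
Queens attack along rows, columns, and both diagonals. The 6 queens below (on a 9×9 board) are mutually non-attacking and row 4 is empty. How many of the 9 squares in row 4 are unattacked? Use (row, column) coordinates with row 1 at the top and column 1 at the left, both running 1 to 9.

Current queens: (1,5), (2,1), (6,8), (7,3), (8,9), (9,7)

1

(1,5) attacks row 4 at column 5 and diagonals 2, 8.
(2,1) attacks row 4 at column 1 and diagonals 3.
(6,8) attacks row 4 at column 8 and diagonals 6.
(7,3) attacks row 4 at column 3 and diagonals 6.
(8,9) attacks row 4 at column 9 and diagonals 5.
(9,7) attacks row 4 at column 7 and diagonals 2.
Attacked columns: {1, 2, 3, 5, 6, 7, 8, 9}. Safe: {4}.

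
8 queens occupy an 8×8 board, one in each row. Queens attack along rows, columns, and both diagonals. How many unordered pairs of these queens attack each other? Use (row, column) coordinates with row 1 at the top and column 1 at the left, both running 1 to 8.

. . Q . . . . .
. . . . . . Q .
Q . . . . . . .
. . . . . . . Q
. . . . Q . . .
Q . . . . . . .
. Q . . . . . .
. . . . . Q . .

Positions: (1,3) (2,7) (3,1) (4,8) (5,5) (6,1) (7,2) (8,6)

Same column: (3,1)–(6,1) (column 1).
Same diagonal: (1,3)–(3,1) (|1−3| = |3−1| = 2); (2,7)–(7,2) (|2−7| = |7−2| = 5); (3,1)–(8,6) (|3−8| = |1−6| = 5); (6,1)–(7,2) (|6−7| = |1−2| = 1).
Total attacking pairs: 5.

5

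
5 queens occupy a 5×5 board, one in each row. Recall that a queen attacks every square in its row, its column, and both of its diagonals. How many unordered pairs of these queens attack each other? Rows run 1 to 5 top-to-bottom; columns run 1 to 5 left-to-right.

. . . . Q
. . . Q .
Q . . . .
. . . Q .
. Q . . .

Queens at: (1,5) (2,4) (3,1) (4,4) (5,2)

2

Same column: (2,4)–(4,4) (column 4).
Same diagonal: (1,5)–(2,4) (|1−2| = |5−4| = 1).
Total attacking pairs: 2.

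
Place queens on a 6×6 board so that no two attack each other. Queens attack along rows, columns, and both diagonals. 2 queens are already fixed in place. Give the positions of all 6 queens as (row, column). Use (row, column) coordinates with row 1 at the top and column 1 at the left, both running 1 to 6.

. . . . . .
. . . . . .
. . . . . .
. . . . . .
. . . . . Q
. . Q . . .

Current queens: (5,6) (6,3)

(1,4) (2,1) (3,5) (4,2) (5,6) (6,3)

Row 1: attacked by (5,6)→{2,6}; (6,3)→{3}. Safe: 1, 4, 5. Place at column 4.
Row 2: attacked by (1,4)→{3,4,5}; (5,6)→{3,6}; (6,3)→{3}. Safe: 1, 2. Place at column 1.
Row 3: attacked by (1,4)→{2,4,6}; (2,1)→{1,2}; (5,6)→{4,6}; (6,3)→{3,6}. Safe: 5. Place at column 5.
Row 4: attacked by (1,4)→{1,4}; (2,1)→{1,3}; (3,5)→{4,5,6}; (5,6)→{5,6}; (6,3)→{1,3,5}. Safe: 2. Place at column 2.
Columns [4, 1, 5, 2, 6, 3], r−c [-3, 1, -2, 2, -1, 3], r+c [5, 3, 8, 6, 11, 9] are all distinct, so no two queens attack.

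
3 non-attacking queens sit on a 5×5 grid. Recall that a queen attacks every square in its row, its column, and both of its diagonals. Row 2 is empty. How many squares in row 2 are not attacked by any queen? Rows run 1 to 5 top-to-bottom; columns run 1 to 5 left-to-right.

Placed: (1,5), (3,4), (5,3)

(1,5) attacks row 2 at column 5 and diagonals 4.
(3,4) attacks row 2 at column 4 and diagonals 3, 5.
(5,3) attacks row 2 at column 3.
Attacked columns: {3, 4, 5}. Safe: {1, 2}.

2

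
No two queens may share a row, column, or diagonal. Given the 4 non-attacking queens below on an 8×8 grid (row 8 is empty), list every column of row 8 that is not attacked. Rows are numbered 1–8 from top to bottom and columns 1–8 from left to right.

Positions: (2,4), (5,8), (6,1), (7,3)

columns 6, 7

(2,4) attacks row 8 at column 4.
(5,8) attacks row 8 at column 8 and diagonals 5.
(6,1) attacks row 8 at column 1 and diagonals 3.
(7,3) attacks row 8 at column 3 and diagonals 2, 4.
Attacked columns: {1, 2, 3, 4, 5, 8}. Safe: {6, 7}.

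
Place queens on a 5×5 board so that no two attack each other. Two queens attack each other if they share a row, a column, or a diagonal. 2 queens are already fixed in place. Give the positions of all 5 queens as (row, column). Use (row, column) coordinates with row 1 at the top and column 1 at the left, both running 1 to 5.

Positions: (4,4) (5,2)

Row 1: attacked by (4,4)→{1,4}; (5,2)→{2}. Safe: 3, 5. Place at column 5.
Row 2: attacked by (1,5)→{4,5}; (4,4)→{2,4}; (5,2)→{2,5}. Safe: 1, 3. Place at column 3.
Row 3: attacked by (1,5)→{3,5}; (2,3)→{2,3,4}; (4,4)→{3,4,5}; (5,2)→{2,4}. Safe: 1. Place at column 1.
Columns [5, 3, 1, 4, 2], r−c [-4, -1, 2, 0, 3], r+c [6, 5, 4, 8, 7] are all distinct, so no two queens attack.

(1,5) (2,3) (3,1) (4,4) (5,2)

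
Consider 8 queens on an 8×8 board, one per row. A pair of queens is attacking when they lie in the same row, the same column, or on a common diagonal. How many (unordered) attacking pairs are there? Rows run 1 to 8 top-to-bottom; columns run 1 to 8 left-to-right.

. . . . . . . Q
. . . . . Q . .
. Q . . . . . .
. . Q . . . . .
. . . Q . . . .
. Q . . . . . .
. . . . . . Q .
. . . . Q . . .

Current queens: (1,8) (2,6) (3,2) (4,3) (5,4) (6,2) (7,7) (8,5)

6

Same column: (3,2)–(6,2) (column 2).
Same diagonal: (1,8)–(5,4) (|1−5| = |8−4| = 4); (2,6)–(6,2) (|2−6| = |6−2| = 4); (3,2)–(4,3) (|3−4| = |2−3| = 1); (3,2)–(5,4) (|3−5| = |2−4| = 2); (4,3)–(5,4) (|4−5| = |3−4| = 1).
Total attacking pairs: 6.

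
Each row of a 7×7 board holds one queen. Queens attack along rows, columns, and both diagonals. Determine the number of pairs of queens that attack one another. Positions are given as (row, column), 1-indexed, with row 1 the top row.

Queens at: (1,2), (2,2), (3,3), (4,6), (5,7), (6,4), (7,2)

Same column: (1,2)–(2,2) (column 2); (1,2)–(7,2) (column 2); (2,2)–(7,2) (column 2).
Same diagonal: (2,2)–(3,3) (|2−3| = |2−3| = 1); (4,6)–(5,7) (|4−5| = |6−7| = 1); (4,6)–(6,4) (|4−6| = |6−4| = 2).
Total attacking pairs: 6.

6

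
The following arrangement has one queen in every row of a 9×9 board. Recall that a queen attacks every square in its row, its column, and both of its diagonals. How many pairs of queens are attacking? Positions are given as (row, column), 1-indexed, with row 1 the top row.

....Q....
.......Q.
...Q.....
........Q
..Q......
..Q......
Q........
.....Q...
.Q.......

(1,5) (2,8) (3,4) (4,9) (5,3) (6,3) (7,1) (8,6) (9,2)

3

Same column: (5,3)–(6,3) (column 3).
Same diagonal: (5,3)–(7,1) (|5−7| = |3−1| = 2); (5,3)–(8,6) (|5−8| = |3−6| = 3).
Total attacking pairs: 3.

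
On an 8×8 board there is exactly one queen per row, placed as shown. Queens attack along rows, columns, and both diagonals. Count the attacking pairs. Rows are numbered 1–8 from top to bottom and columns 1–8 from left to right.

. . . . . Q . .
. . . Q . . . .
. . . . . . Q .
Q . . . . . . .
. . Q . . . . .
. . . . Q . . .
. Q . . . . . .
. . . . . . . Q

0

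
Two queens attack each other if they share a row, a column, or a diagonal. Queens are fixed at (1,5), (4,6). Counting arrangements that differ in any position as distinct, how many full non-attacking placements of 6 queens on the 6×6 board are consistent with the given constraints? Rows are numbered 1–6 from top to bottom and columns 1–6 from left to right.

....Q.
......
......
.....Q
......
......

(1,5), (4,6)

1

Branch on row 2: col 1 → 0; col 2 → 0; col 3 → 1.
Sum: 0 + 0 + 1 = 1.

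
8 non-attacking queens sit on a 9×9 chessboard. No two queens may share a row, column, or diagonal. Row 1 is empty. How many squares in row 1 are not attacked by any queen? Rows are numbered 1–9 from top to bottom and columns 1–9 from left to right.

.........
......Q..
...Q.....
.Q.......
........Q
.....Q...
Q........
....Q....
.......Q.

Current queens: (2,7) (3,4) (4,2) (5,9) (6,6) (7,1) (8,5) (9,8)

(2,7) attacks row 1 at column 7 and diagonals 6, 8.
(3,4) attacks row 1 at column 4 and diagonals 2, 6.
(4,2) attacks row 1 at column 2 and diagonals 5.
(5,9) attacks row 1 at column 9 and diagonals 5.
(6,6) attacks row 1 at column 6 and diagonals 1.
(7,1) attacks row 1 at column 1 and diagonals 7.
(8,5) attacks row 1 at column 5.
(9,8) attacks row 1 at column 8.
Attacked columns: {1, 2, 4, 5, 6, 7, 8, 9}. Safe: {3}.

1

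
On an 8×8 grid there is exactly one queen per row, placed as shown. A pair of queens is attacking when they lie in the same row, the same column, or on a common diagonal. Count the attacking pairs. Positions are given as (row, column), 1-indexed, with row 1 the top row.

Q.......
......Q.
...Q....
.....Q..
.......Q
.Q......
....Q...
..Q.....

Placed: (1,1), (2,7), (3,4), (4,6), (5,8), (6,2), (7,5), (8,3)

0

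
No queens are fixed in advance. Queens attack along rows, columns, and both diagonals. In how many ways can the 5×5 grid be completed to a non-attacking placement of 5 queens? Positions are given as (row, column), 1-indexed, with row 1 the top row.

Branch on row 1: col 1 → 2; col 2 → 2; col 3 → 2; col 4 → 2; col 5 → 2.
Sum: 2 + 2 + 2 + 2 + 2 = 10.
(This is the classic 5-queens count.)

10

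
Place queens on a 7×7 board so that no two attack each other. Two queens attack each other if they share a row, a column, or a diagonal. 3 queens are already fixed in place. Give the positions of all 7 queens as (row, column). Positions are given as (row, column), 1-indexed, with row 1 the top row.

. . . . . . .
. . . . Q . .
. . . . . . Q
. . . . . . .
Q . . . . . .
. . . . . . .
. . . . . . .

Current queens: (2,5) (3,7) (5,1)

(1,2) (2,5) (3,7) (4,4) (5,1) (6,3) (7,6)

Row 1: attacked by (2,5)→{4,5,6}; (3,7)→{5,7}; (5,1)→{1,5}. Safe: 2, 3. Place at column 2.
Row 4: attacked by (1,2)→{2,5}; (2,5)→{3,5,7}; (3,7)→{6,7}; (5,1)→{1,2}. Safe: 4. Place at column 4.
Row 6: attacked by (1,2)→{2,7}; (2,5)→{1,5}; (3,7)→{4,7}; (4,4)→{2,4,6}; (5,1)→{1,2}. Safe: 3. Place at column 3.
Row 7: attacked by (1,2)→{2}; (2,5)→{5}; (3,7)→{3,7}; (4,4)→{1,4,7}; (5,1)→{1,3}; (6,3)→{2,3,4}. Safe: 6. Place at column 6.
Columns [2, 5, 7, 4, 1, 3, 6], r−c [-1, -3, -4, 0, 4, 3, 1], r+c [3, 7, 10, 8, 6, 9, 13] are all distinct, so no two queens attack.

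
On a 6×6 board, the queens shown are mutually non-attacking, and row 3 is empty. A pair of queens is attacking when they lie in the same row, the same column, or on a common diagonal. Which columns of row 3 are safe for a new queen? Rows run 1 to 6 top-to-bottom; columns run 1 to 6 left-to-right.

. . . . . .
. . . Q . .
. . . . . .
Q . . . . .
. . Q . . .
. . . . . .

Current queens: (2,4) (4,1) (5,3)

(2,4) attacks row 3 at column 4 and diagonals 3, 5.
(4,1) attacks row 3 at column 1 and diagonals 2.
(5,3) attacks row 3 at column 3 and diagonals 1, 5.
Attacked columns: {1, 2, 3, 4, 5}. Safe: {6}.

columns 6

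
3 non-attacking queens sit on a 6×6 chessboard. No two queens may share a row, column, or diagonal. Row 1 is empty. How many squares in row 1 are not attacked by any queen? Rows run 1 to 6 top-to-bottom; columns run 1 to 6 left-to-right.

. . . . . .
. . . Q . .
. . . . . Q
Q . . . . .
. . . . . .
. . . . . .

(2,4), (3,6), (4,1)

(2,4) attacks row 1 at column 4 and diagonals 3, 5.
(3,6) attacks row 1 at column 6 and diagonals 4.
(4,1) attacks row 1 at column 1 and diagonals 4.
Attacked columns: {1, 3, 4, 5, 6}. Safe: {2}.

1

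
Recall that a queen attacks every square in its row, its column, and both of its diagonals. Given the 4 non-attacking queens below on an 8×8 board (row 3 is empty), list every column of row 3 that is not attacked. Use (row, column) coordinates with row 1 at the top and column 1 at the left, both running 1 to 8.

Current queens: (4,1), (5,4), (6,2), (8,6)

(4,1) attacks row 3 at column 1 and diagonals 2.
(5,4) attacks row 3 at column 4 and diagonals 2, 6.
(6,2) attacks row 3 at column 2 and diagonals 5.
(8,6) attacks row 3 at column 6 and diagonals 1.
Attacked columns: {1, 2, 4, 5, 6}. Safe: {3, 7, 8}.

columns 3, 7, 8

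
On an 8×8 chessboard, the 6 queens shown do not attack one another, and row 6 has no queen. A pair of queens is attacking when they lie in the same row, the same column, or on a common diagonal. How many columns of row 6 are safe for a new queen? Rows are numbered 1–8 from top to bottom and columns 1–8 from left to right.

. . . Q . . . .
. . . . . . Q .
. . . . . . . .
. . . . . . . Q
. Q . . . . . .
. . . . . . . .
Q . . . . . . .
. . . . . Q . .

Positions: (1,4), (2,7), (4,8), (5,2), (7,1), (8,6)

(1,4) attacks row 6 at column 4.
(2,7) attacks row 6 at column 7 and diagonals 3.
(4,8) attacks row 6 at column 8 and diagonals 6.
(5,2) attacks row 6 at column 2 and diagonals 1, 3.
(7,1) attacks row 6 at column 1 and diagonals 2.
(8,6) attacks row 6 at column 6 and diagonals 4, 8.
Attacked columns: {1, 2, 3, 4, 6, 7, 8}. Safe: {5}.

1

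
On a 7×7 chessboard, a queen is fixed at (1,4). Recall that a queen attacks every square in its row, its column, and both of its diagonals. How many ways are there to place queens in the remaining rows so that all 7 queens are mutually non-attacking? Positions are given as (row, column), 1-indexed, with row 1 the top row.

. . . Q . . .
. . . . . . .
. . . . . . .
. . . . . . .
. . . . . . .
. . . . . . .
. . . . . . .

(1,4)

Branch on row 2: col 1 → 2; col 2 → 1; col 6 → 1; col 7 → 2.
Sum: 2 + 1 + 1 + 2 = 6.

6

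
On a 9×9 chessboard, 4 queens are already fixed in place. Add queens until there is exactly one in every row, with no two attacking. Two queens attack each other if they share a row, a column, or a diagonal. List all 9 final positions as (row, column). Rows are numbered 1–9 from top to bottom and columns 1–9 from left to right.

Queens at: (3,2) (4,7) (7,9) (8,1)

Row 1: attacked by (3,2)→{2,4}; (4,7)→{4,7}; (7,9)→{3,9}; (8,1)→{1,8}. Safe: 5, 6. Place at column 5.
Row 2: attacked by (1,5)→{4,5,6}; (3,2)→{1,2,3}; (4,7)→{5,7,9}; (7,9)→{4,9}; (8,1)→{1,7}. Safe: 8. Place at column 8.
Row 5: attacked by (1,5)→{1,5,9}; (2,8)→{5,8}; (3,2)→{2,4}; (4,7)→{6,7,8}; (7,9)→{7,9}; (8,1)→{1,4}. Safe: 3. Place at column 3.
Row 6: attacked by (1,5)→{5}; (2,8)→{4,8}; (3,2)→{2,5}; (4,7)→{5,7,9}; (5,3)→{2,3,4}; (7,9)→{8,9}; (8,1)→{1,3}. Safe: 6. Place at column 6.
Row 9: attacked by (1,5)→{5}; (2,8)→{1,8}; (3,2)→{2,8}; (4,7)→{2,7}; (5,3)→{3,7}; (6,6)→{3,6,9}; (7,9)→{7,9}; (8,1)→{1,2}. Safe: 4. Place at column 4.
Columns [5, 8, 2, 7, 3, 6, 9, 1, 4], r−c [-4, -6, 1, -3, 2, 0, -2, 7, 5], r+c [6, 10, 5, 11, 8, 12, 16, 9, 13] are all distinct, so no two queens attack.

(1,5) (2,8) (3,2) (4,7) (5,3) (6,6) (7,9) (8,1) (9,4)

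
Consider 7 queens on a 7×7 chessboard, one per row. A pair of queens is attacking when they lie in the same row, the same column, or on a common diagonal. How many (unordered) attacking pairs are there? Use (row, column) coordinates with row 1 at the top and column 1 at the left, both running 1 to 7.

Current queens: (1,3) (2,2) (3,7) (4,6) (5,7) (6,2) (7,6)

Same column: (2,2)–(6,2) (column 2); (3,7)–(5,7) (column 7); (4,6)–(7,6) (column 6).
Same diagonal: (1,3)–(2,2) (|1−2| = |3−2| = 1); (1,3)–(4,6) (|1−4| = |3−6| = 3); (1,3)–(5,7) (|1−5| = |3−7| = 4); (3,7)–(4,6) (|3−4| = |7−6| = 1); (4,6)–(5,7) (|4−5| = |6−7| = 1).
Total attacking pairs: 8.

8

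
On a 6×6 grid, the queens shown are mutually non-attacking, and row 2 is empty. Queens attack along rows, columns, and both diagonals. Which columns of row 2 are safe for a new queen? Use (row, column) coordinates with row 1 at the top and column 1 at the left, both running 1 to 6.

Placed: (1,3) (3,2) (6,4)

(1,3) attacks row 2 at column 3 and diagonals 2, 4.
(3,2) attacks row 2 at column 2 and diagonals 1, 3.
(6,4) attacks row 2 at column 4.
Attacked columns: {1, 2, 3, 4}. Safe: {5, 6}.

columns 5, 6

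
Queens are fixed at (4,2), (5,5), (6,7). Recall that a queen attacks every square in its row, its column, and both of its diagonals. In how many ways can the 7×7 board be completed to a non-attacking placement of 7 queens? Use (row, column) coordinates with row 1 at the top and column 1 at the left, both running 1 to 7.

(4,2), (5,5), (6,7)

Branch on row 1: col 3 → 1; col 4 → 0; col 6 → 0.
Sum: 1 + 0 + 0 = 1.

1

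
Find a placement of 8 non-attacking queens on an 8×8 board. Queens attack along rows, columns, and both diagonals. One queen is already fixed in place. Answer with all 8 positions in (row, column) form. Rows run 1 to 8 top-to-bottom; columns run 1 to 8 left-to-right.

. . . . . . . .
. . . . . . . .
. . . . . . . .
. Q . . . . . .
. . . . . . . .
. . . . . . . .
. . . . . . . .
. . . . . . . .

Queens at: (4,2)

Row 1: attacked by (4,2)→{2,5}. Safe: 1, 3, 4, 6, 7, 8. Place at column 6.
Row 2: attacked by (1,6)→{5,6,7}; (4,2)→{2,4}. Safe: 1, 3, 8. Place at column 1.
Row 3: attacked by (1,6)→{4,6,8}; (2,1)→{1,2}; (4,2)→{1,2,3}. Safe: 5, 7. Place at column 5.
Row 5: attacked by (1,6)→{2,6}; (2,1)→{1,4}; (3,5)→{3,5,7}; (4,2)→{1,2,3}. Safe: 8. Place at column 8.
Row 6: attacked by (1,6)→{1,6}; (2,1)→{1,5}; (3,5)→{2,5,8}; (4,2)→{2,4}; (5,8)→{7,8}. Safe: 3. Place at column 3.
Row 7: attacked by (1,6)→{6}; (2,1)→{1,6}; (3,5)→{1,5}; (4,2)→{2,5}; (5,8)→{6,8}; (6,3)→{2,3,4}. Safe: 7. Place at column 7.
Row 8: attacked by (1,6)→{6}; (2,1)→{1,7}; (3,5)→{5}; (4,2)→{2,6}; (5,8)→{5,8}; (6,3)→{1,3,5}; (7,7)→{6,7,8}. Safe: 4. Place at column 4.
Columns [6, 1, 5, 2, 8, 3, 7, 4], r−c [-5, 1, -2, 2, -3, 3, 0, 4], r+c [7, 3, 8, 6, 13, 9, 14, 12] are all distinct, so no two queens attack.

(1,6) (2,1) (3,5) (4,2) (5,8) (6,3) (7,7) (8,4)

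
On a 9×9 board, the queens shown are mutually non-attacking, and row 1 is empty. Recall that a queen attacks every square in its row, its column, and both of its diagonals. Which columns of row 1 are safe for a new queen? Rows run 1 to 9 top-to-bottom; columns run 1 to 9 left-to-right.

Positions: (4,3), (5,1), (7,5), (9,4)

(4,3) attacks row 1 at column 3 and diagonals 6.
(5,1) attacks row 1 at column 1 and diagonals 5.
(7,5) attacks row 1 at column 5.
(9,4) attacks row 1 at column 4.
Attacked columns: {1, 3, 4, 5, 6}. Safe: {2, 7, 8, 9}.

columns 2, 7, 8, 9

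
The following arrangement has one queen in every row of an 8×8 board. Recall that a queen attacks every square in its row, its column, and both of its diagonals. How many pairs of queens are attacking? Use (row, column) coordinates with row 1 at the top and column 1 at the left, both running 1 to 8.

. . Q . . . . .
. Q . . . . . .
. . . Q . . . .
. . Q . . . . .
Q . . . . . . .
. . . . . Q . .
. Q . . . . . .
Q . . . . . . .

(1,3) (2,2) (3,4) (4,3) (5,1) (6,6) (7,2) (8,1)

7

Same column: (1,3)–(4,3) (column 3); (2,2)–(7,2) (column 2); (5,1)–(8,1) (column 1).
Same diagonal: (1,3)–(2,2) (|1−2| = |3−2| = 1); (2,2)–(6,6) (|2−6| = |2−6| = 4); (3,4)–(4,3) (|3−4| = |4−3| = 1); (7,2)–(8,1) (|7−8| = |2−1| = 1).
Total attacking pairs: 7.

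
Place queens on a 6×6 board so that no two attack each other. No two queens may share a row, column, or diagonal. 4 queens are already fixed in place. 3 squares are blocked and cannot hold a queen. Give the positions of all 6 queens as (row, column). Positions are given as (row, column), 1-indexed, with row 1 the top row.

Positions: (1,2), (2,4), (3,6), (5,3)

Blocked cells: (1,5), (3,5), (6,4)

(1,2) (2,4) (3,6) (4,1) (5,3) (6,5)

Row 4: attacked by (1,2)→{2,5}; (2,4)→{2,4,6}; (3,6)→{5,6}; (5,3)→{2,3,4}. Safe: 1. Place at column 1.
Row 6: attacked by (1,2)→{2}; (2,4)→{4}; (3,6)→{3,6}; (4,1)→{1,3}; (5,3)→{2,3,4}. Blocked: 4. Safe: 5. Place at column 5.
Columns [2, 4, 6, 1, 3, 5], r−c [-1, -2, -3, 3, 2, 1], r+c [3, 6, 9, 5, 8, 11] are all distinct, so no two queens attack.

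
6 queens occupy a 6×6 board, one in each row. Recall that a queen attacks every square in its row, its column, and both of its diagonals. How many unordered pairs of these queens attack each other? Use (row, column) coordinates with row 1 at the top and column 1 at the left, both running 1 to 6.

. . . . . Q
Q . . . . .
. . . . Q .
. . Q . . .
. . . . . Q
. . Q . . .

4

Same column: (1,6)–(5,6) (column 6); (4,3)–(6,3) (column 3).
Same diagonal: (1,6)–(4,3) (|1−4| = |6−3| = 3); (2,1)–(4,3) (|2−4| = |1−3| = 2).
Total attacking pairs: 4.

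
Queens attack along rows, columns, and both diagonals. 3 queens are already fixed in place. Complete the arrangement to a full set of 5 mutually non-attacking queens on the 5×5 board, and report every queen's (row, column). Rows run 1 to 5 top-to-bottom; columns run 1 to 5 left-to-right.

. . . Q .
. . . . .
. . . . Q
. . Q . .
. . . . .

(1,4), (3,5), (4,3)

Row 2: attacked by (1,4)→{3,4,5}; (3,5)→{4,5}; (4,3)→{1,3,5}. Safe: 2. Place at column 2.
Row 5: attacked by (1,4)→{4}; (2,2)→{2,5}; (3,5)→{3,5}; (4,3)→{2,3,4}. Safe: 1. Place at column 1.
Columns [4, 2, 5, 3, 1], r−c [-3, 0, -2, 1, 4], r+c [5, 4, 8, 7, 6] are all distinct, so no two queens attack.

(1,4) (2,2) (3,5) (4,3) (5,1)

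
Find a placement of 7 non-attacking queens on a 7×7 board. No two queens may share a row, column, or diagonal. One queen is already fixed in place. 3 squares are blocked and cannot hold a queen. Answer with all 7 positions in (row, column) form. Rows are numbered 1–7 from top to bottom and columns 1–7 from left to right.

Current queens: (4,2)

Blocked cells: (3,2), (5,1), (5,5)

(1,4) (2,7) (3,5) (4,2) (5,6) (6,1) (7,3)

Row 1: attacked by (4,2)→{2,5}. Safe: 1, 3, 4, 6, 7. Place at column 4.
Row 2: attacked by (1,4)→{3,4,5}; (4,2)→{2,4}. Safe: 1, 6, 7. Place at column 7.
Row 3: attacked by (1,4)→{2,4,6}; (2,7)→{6,7}; (4,2)→{1,2,3}. Blocked: 2. Safe: 5. Place at column 5.
Row 5: attacked by (1,4)→{4}; (2,7)→{4,7}; (3,5)→{3,5,7}; (4,2)→{1,2,3}. Blocked: 1,5. Safe: 6. Place at column 6.
Row 6: attacked by (1,4)→{4}; (2,7)→{3,7}; (3,5)→{2,5}; (4,2)→{2,4}; (5,6)→{5,6,7}. Safe: 1. Place at column 1.
Row 7: attacked by (1,4)→{4}; (2,7)→{2,7}; (3,5)→{1,5}; (4,2)→{2,5}; (5,6)→{4,6}; (6,1)→{1,2}. Safe: 3. Place at column 3.
Columns [4, 7, 5, 2, 6, 1, 3], r−c [-3, -5, -2, 2, -1, 5, 4], r+c [5, 9, 8, 6, 11, 7, 10] are all distinct, so no two queens attack.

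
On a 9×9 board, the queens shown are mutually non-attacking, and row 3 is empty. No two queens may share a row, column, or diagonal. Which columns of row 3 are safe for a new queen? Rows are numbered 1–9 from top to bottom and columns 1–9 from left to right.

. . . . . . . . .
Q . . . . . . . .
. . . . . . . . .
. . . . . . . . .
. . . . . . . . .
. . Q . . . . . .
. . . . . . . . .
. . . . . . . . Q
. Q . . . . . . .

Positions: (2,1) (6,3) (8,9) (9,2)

columns 5, 7

(2,1) attacks row 3 at column 1 and diagonals 2.
(6,3) attacks row 3 at column 3 and diagonals 6.
(8,9) attacks row 3 at column 9 and diagonals 4.
(9,2) attacks row 3 at column 2 and diagonals 8.
Attacked columns: {1, 2, 3, 4, 6, 8, 9}. Safe: {5, 7}.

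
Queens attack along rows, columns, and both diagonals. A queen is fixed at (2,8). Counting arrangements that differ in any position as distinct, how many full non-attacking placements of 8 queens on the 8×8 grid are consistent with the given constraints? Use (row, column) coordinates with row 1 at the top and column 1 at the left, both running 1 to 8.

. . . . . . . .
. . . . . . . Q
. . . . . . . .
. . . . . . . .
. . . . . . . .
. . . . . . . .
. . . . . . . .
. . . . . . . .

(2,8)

Branch on row 1: col 1 → 0; col 2 → 1; col 3 → 1; col 4 → 3; col 5 → 2; col 6 → 1.
Sum: 0 + 1 + 1 + 3 + 2 + 1 = 8.

8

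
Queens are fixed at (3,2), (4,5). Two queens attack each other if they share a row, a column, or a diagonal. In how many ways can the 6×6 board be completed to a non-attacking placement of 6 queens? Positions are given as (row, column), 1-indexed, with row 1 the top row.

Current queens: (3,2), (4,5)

Branch on row 1: col 1 → 0; col 3 → 1; col 6 → 0.
Sum: 0 + 1 + 0 = 1.

1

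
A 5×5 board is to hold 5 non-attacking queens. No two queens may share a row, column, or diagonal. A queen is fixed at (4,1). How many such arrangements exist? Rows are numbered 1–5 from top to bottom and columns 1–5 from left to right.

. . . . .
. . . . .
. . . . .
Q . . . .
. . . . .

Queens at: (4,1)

2

Branch on row 1: col 2 → 1; col 3 → 0; col 5 → 1.
Sum: 1 + 0 + 1 = 2.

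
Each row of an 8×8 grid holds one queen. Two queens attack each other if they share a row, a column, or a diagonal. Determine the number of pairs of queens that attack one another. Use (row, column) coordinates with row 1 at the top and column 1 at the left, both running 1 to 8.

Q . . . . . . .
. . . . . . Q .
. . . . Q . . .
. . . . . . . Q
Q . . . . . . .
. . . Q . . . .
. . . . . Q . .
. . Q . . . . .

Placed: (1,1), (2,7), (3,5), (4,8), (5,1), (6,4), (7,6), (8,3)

1

Same column: (1,1)–(5,1) (column 1).
Total attacking pairs: 1.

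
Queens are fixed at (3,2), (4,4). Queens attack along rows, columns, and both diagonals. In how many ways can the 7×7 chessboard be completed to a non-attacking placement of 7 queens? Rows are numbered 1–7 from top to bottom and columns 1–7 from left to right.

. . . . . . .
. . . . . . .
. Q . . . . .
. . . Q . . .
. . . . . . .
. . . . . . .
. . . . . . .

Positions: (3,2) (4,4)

2

Branch on row 1: col 3 → 1; col 5 → 1; col 6 → 0.
Sum: 1 + 1 + 0 = 2.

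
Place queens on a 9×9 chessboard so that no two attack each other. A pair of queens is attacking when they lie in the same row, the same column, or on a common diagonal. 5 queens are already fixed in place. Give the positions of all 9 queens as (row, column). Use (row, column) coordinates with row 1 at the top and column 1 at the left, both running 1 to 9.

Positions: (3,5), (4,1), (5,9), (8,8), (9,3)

(1,2) (2,7) (3,5) (4,1) (5,9) (6,4) (7,6) (8,8) (9,3)

Row 1: attacked by (3,5)→{3,5,7}; (4,1)→{1,4}; (5,9)→{5,9}; (8,8)→{1,8}; (9,3)→{3}. Safe: 2, 6. Place at column 2.
Row 2: attacked by (1,2)→{1,2,3}; (3,5)→{4,5,6}; (4,1)→{1,3}; (5,9)→{6,9}; (8,8)→{2,8}; (9,3)→{3}. Safe: 7. Place at column 7.
Row 6: attacked by (1,2)→{2,7}; (2,7)→{3,7}; (3,5)→{2,5,8}; (4,1)→{1,3}; (5,9)→{8,9}; (8,8)→{6,8}; (9,3)→{3,6}. Safe: 4. Place at column 4.
Row 7: attacked by (1,2)→{2,8}; (2,7)→{2,7}; (3,5)→{1,5,9}; (4,1)→{1,4}; (5,9)→{7,9}; (6,4)→{3,4,5}; (8,8)→{7,8,9}; (9,3)→{1,3,5}. Safe: 6. Place at column 6.
Columns [2, 7, 5, 1, 9, 4, 6, 8, 3], r−c [-1, -5, -2, 3, -4, 2, 1, 0, 6], r+c [3, 9, 8, 5, 14, 10, 13, 16, 12] are all distinct, so no two queens attack.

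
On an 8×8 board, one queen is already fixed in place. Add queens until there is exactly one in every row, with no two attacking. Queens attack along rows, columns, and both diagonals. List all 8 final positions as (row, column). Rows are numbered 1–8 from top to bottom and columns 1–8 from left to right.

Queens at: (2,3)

Row 1: attacked by (2,3)→{2,3,4}. Safe: 1, 5, 6, 7, 8. Place at column 8.
Row 3: attacked by (1,8)→{6,8}; (2,3)→{2,3,4}. Safe: 1, 5, 7. Place at column 1.
Row 4: attacked by (1,8)→{5,8}; (2,3)→{1,3,5}; (3,1)→{1,2}. Safe: 4, 6, 7. Place at column 6.
Row 5: attacked by (1,8)→{4,8}; (2,3)→{3,6}; (3,1)→{1,3}; (4,6)→{5,6,7}. Safe: 2. Place at column 2.
Row 6: attacked by (1,8)→{3,8}; (2,3)→{3,7}; (3,1)→{1,4}; (4,6)→{4,6,8}; (5,2)→{1,2,3}. Safe: 5. Place at column 5.
Row 7: attacked by (1,8)→{2,8}; (2,3)→{3,8}; (3,1)→{1,5}; (4,6)→{3,6}; (5,2)→{2,4}; (6,5)→{4,5,6}. Safe: 7. Place at column 7.
Row 8: attacked by (1,8)→{1,8}; (2,3)→{3}; (3,1)→{1,6}; (4,6)→{2,6}; (5,2)→{2,5}; (6,5)→{3,5,7}; (7,7)→{6,7,8}. Safe: 4. Place at column 4.
Columns [8, 3, 1, 6, 2, 5, 7, 4], r−c [-7, -1, 2, -2, 3, 1, 0, 4], r+c [9, 5, 4, 10, 7, 11, 14, 12] are all distinct, so no two queens attack.

(1,8) (2,3) (3,1) (4,6) (5,2) (6,5) (7,7) (8,4)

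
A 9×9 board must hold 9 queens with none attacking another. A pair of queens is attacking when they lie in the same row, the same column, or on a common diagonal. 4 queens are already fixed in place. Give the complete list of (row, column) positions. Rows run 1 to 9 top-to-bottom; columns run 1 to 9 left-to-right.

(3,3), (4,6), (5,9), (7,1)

(1,8) (2,5) (3,3) (4,6) (5,9) (6,7) (7,1) (8,4) (9,2)

Row 1: attacked by (3,3)→{1,3,5}; (4,6)→{3,6,9}; (5,9)→{5,9}; (7,1)→{1,7}. Safe: 2, 4, 8. Place at column 8.
Row 2: attacked by (1,8)→{7,8,9}; (3,3)→{2,3,4}; (4,6)→{4,6,8}; (5,9)→{6,9}; (7,1)→{1,6}. Safe: 5. Place at column 5.
Row 6: attacked by (1,8)→{3,8}; (2,5)→{1,5,9}; (3,3)→{3,6}; (4,6)→{4,6,8}; (5,9)→{8,9}; (7,1)→{1,2}. Safe: 7. Place at column 7.
Row 8: attacked by (1,8)→{1,8}; (2,5)→{5}; (3,3)→{3,8}; (4,6)→{2,6}; (5,9)→{6,9}; (6,7)→{5,7,9}; (7,1)→{1,2}. Safe: 4. Place at column 4.
Row 9: attacked by (1,8)→{8}; (2,5)→{5}; (3,3)→{3,9}; (4,6)→{1,6}; (5,9)→{5,9}; (6,7)→{4,7}; (7,1)→{1,3}; (8,4)→{3,4,5}. Safe: 2. Place at column 2.
Columns [8, 5, 3, 6, 9, 7, 1, 4, 2], r−c [-7, -3, 0, -2, -4, -1, 6, 4, 7], r+c [9, 7, 6, 10, 14, 13, 8, 12, 11] are all distinct, so no two queens attack.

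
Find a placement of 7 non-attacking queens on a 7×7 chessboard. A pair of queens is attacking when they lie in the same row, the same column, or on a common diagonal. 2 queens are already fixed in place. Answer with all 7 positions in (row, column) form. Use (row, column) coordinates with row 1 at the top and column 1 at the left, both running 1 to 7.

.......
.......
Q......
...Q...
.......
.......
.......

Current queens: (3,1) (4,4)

(1,2) (2,5) (3,1) (4,4) (5,7) (6,3) (7,6)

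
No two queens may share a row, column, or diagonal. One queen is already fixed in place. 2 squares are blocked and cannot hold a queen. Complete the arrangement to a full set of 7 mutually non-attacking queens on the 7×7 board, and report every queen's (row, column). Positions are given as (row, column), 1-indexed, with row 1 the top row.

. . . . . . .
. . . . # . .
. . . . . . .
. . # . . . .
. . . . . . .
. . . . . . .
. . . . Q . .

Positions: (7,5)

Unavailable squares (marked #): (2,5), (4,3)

Row 1: attacked by (7,5)→{5}. Safe: 1, 2, 3, 4, 6, 7. Place at column 4.
Row 2: attacked by (1,4)→{3,4,5}; (7,5)→{5}. Blocked: 5. Safe: 1, 2, 6, 7. Place at column 1.
Row 3: attacked by (1,4)→{2,4,6}; (2,1)→{1,2}; (7,5)→{1,5}. Safe: 3, 7. Place at column 3.
Row 4: attacked by (1,4)→{1,4,7}; (2,1)→{1,3}; (3,3)→{2,3,4}; (7,5)→{2,5}. Blocked: 3. Safe: 6. Place at column 6.
Row 5: attacked by (1,4)→{4}; (2,1)→{1,4}; (3,3)→{1,3,5}; (4,6)→{5,6,7}; (7,5)→{3,5,7}. Safe: 2. Place at column 2.
Row 6: attacked by (1,4)→{4}; (2,1)→{1,5}; (3,3)→{3,6}; (4,6)→{4,6}; (5,2)→{1,2,3}; (7,5)→{4,5,6}. Safe: 7. Place at column 7.
Columns [4, 1, 3, 6, 2, 7, 5], r−c [-3, 1, 0, -2, 3, -1, 2], r+c [5, 3, 6, 10, 7, 13, 12] are all distinct, so no two queens attack.

(1,4) (2,1) (3,3) (4,6) (5,2) (6,7) (7,5)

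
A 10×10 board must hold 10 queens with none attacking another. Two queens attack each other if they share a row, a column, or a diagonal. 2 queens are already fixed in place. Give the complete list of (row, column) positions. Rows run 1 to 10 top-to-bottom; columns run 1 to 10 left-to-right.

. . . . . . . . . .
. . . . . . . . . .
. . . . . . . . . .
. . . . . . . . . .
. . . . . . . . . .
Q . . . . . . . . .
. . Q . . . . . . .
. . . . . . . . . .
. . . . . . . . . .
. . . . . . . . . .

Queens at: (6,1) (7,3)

(1,8) (2,10) (3,5) (4,2) (5,6) (6,1) (7,3) (8,7) (9,9) (10,4)

Row 1: attacked by (6,1)→{1,6}; (7,3)→{3,9}. Safe: 2, 4, 5, 7, 8, 10. Place at column 8.
Row 2: attacked by (1,8)→{7,8,9}; (6,1)→{1,5}; (7,3)→{3,8}. Safe: 2, 4, 6, 10. Place at column 10.
Row 3: attacked by (1,8)→{6,8,10}; (2,10)→{9,10}; (6,1)→{1,4}; (7,3)→{3,7}. Safe: 2, 5. Place at column 5.
Row 4: attacked by (1,8)→{5,8}; (2,10)→{8,10}; (3,5)→{4,5,6}; (6,1)→{1,3}; (7,3)→{3,6}. Safe: 2, 7, 9. Place at column 2.
Row 5: attacked by (1,8)→{4,8}; (2,10)→{7,10}; (3,5)→{3,5,7}; (4,2)→{1,2,3}; (6,1)→{1,2}; (7,3)→{1,3,5}. Safe: 6, 9. Place at column 6.
Row 8: attacked by (1,8)→{1,8}; (2,10)→{4,10}; (3,5)→{5,10}; (4,2)→{2,6}; (5,6)→{3,6,9}; (6,1)→{1,3}; (7,3)→{2,3,4}. Safe: 7. Place at column 7.
Row 9: attacked by (1,8)→{8}; (2,10)→{3,10}; (3,5)→{5}; (4,2)→{2,7}; (5,6)→{2,6,10}; (6,1)→{1,4}; (7,3)→{1,3,5}; (8,7)→{6,7,8}. Safe: 9. Place at column 9.
Row 10: attacked by (1,8)→{8}; (2,10)→{2,10}; (3,5)→{5}; (4,2)→{2,8}; (5,6)→{1,6}; (6,1)→{1,5}; (7,3)→{3,6}; (8,7)→{5,7,9}; (9,9)→{8,9,10}. Safe: 4. Place at column 4.
Columns [8, 10, 5, 2, 6, 1, 3, 7, 9, 4], r−c [-7, -8, -2, 2, -1, 5, 4, 1, 0, 6], r+c [9, 12, 8, 6, 11, 7, 10, 15, 18, 14] are all distinct, so no two queens attack.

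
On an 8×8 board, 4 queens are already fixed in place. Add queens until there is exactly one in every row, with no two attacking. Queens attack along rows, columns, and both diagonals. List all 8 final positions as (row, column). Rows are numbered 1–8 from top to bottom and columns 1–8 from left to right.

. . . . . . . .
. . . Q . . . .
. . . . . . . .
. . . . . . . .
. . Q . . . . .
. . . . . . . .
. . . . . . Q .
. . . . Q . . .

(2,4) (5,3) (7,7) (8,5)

Row 1: attacked by (2,4)→{3,4,5}; (5,3)→{3,7}; (7,7)→{1,7}; (8,5)→{5}. Safe: 2, 6, 8. Place at column 2.
Row 3: attacked by (1,2)→{2,4}; (2,4)→{3,4,5}; (5,3)→{1,3,5}; (7,7)→{3,7}; (8,5)→{5}. Safe: 6, 8. Place at column 6.
Row 4: attacked by (1,2)→{2,5}; (2,4)→{2,4,6}; (3,6)→{5,6,7}; (5,3)→{2,3,4}; (7,7)→{4,7}; (8,5)→{1,5}. Safe: 8. Place at column 8.
Row 6: attacked by (1,2)→{2,7}; (2,4)→{4,8}; (3,6)→{3,6}; (4,8)→{6,8}; (5,3)→{2,3,4}; (7,7)→{6,7,8}; (8,5)→{3,5,7}. Safe: 1. Place at column 1.
Columns [2, 4, 6, 8, 3, 1, 7, 5], r−c [-1, -2, -3, -4, 2, 5, 0, 3], r+c [3, 6, 9, 12, 8, 7, 14, 13] are all distinct, so no two queens attack.

(1,2) (2,4) (3,6) (4,8) (5,3) (6,1) (7,7) (8,5)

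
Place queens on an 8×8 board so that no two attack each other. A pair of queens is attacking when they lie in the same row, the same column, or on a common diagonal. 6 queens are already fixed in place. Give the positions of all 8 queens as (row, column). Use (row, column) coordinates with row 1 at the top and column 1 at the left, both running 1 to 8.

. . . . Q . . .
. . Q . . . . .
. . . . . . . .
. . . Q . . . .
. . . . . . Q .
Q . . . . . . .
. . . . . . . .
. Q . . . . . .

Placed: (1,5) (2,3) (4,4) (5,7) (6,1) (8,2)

(1,5) (2,3) (3,8) (4,4) (5,7) (6,1) (7,6) (8,2)

Row 3: attacked by (1,5)→{3,5,7}; (2,3)→{2,3,4}; (4,4)→{3,4,5}; (5,7)→{5,7}; (6,1)→{1,4}; (8,2)→{2,7}. Safe: 6, 8. Place at column 8.
Row 7: attacked by (1,5)→{5}; (2,3)→{3,8}; (3,8)→{4,8}; (4,4)→{1,4,7}; (5,7)→{5,7}; (6,1)→{1,2}; (8,2)→{1,2,3}. Safe: 6. Place at column 6.
Columns [5, 3, 8, 4, 7, 1, 6, 2], r−c [-4, -1, -5, 0, -2, 5, 1, 6], r+c [6, 5, 11, 8, 12, 7, 13, 10] are all distinct, so no two queens attack.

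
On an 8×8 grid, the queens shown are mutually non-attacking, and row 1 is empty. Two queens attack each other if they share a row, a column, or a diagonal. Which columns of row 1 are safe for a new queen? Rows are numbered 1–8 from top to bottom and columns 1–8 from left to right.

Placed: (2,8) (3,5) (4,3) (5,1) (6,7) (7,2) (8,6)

columns 4

(2,8) attacks row 1 at column 8 and diagonals 7.
(3,5) attacks row 1 at column 5 and diagonals 3, 7.
(4,3) attacks row 1 at column 3 and diagonals 6.
(5,1) attacks row 1 at column 1 and diagonals 5.
(6,7) attacks row 1 at column 7 and diagonals 2.
(7,2) attacks row 1 at column 2 and diagonals 8.
(8,6) attacks row 1 at column 6.
Attacked columns: {1, 2, 3, 5, 6, 7, 8}. Safe: {4}.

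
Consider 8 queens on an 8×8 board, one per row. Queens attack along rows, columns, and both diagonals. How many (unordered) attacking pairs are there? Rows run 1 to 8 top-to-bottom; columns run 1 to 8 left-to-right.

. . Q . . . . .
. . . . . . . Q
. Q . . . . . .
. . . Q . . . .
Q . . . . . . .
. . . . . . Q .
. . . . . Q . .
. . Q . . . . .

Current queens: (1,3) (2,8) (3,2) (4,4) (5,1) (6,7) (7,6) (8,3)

3

Same column: (1,3)–(8,3) (column 3).
Same diagonal: (3,2)–(7,6) (|3−7| = |2−6| = 4); (6,7)–(7,6) (|6−7| = |7−6| = 1).
Total attacking pairs: 3.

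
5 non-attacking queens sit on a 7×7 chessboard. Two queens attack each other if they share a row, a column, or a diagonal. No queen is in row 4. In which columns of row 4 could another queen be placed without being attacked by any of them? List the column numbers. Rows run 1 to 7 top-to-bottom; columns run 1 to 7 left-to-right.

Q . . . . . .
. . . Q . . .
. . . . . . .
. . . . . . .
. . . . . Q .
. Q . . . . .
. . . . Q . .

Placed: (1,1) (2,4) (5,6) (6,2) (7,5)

columns 3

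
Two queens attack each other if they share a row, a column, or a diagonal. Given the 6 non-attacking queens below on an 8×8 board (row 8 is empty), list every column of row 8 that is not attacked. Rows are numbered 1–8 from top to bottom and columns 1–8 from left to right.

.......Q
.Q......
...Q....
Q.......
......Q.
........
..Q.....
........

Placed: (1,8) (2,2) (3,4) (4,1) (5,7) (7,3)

columns 6

(1,8) attacks row 8 at column 8 and diagonals 1.
(2,2) attacks row 8 at column 2 and diagonals 8.
(3,4) attacks row 8 at column 4.
(4,1) attacks row 8 at column 1 and diagonals 5.
(5,7) attacks row 8 at column 7 and diagonals 4.
(7,3) attacks row 8 at column 3 and diagonals 2, 4.
Attacked columns: {1, 2, 3, 4, 5, 7, 8}. Safe: {6}.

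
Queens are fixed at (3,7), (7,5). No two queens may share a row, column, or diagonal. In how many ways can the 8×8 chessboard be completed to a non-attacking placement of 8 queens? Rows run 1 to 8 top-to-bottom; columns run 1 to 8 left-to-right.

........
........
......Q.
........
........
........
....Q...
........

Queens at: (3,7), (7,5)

Branch on row 1: col 1 → 0; col 2 → 0; col 3 → 0; col 4 → 1; col 6 → 2; col 8 → 0.
Sum: 0 + 0 + 0 + 1 + 2 + 0 = 3.

3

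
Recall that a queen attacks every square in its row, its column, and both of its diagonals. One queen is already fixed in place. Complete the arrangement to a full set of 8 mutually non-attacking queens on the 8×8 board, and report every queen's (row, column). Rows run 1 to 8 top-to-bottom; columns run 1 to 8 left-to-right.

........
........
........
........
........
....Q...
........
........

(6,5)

Row 1: attacked by (6,5)→{5}. Safe: 1, 2, 3, 4, 6, 7, 8. Place at column 7.
Row 2: attacked by (1,7)→{6,7,8}; (6,5)→{1,5}. Safe: 2, 3, 4. Place at column 2.
Row 3: attacked by (1,7)→{5,7}; (2,2)→{1,2,3}; (6,5)→{2,5,8}. Safe: 4, 6. Place at column 4.
Row 4: attacked by (1,7)→{4,7}; (2,2)→{2,4}; (3,4)→{3,4,5}; (6,5)→{3,5,7}. Safe: 1, 6, 8. Place at column 1.
Row 5: attacked by (1,7)→{3,7}; (2,2)→{2,5}; (3,4)→{2,4,6}; (4,1)→{1,2}; (6,5)→{4,5,6}. Safe: 8. Place at column 8.
Row 7: attacked by (1,7)→{1,7}; (2,2)→{2,7}; (3,4)→{4,8}; (4,1)→{1,4}; (5,8)→{6,8}; (6,5)→{4,5,6}. Safe: 3. Place at column 3.
Row 8: attacked by (1,7)→{7}; (2,2)→{2,8}; (3,4)→{4}; (4,1)→{1,5}; (5,8)→{5,8}; (6,5)→{3,5,7}; (7,3)→{2,3,4}. Safe: 6. Place at column 6.
Columns [7, 2, 4, 1, 8, 5, 3, 6], r−c [-6, 0, -1, 3, -3, 1, 4, 2], r+c [8, 4, 7, 5, 13, 11, 10, 14] are all distinct, so no two queens attack.

(1,7) (2,2) (3,4) (4,1) (5,8) (6,5) (7,3) (8,6)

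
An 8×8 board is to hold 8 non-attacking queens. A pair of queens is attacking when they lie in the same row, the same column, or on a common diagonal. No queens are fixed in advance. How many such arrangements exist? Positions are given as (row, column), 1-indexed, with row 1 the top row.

Branch on row 1: col 1 → 4; col 2 → 8; col 3 → 16; col 4 → 18; col 5 → 18; col 6 → 16; col 7 → 8; col 8 → 4.
Sum: 4 + 8 + 16 + 18 + 18 + 16 + 8 + 4 = 92.
(This is the classic 8-queens count.)

92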